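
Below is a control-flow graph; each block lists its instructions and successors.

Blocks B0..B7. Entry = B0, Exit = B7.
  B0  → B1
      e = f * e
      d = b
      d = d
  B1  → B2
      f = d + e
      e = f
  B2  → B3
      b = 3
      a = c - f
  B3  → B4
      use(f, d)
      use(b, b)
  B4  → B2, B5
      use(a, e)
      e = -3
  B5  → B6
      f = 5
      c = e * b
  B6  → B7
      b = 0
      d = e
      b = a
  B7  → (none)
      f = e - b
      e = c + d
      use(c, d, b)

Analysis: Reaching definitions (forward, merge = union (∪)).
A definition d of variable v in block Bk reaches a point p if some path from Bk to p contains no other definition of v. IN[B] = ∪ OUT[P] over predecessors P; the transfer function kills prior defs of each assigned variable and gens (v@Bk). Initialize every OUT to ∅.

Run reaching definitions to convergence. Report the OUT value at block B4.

Fixpoint table:
  B0:   IN={}   OUT={d@B0, e@B0}
  B1:   IN={d@B0, e@B0}   OUT={d@B0, e@B1, f@B1}
  B2:   IN={a@B2, b@B2, d@B0, e@B1, e@B4, f@B1}   OUT={a@B2, b@B2, d@B0, e@B1, e@B4, f@B1}
  B3:   IN={a@B2, b@B2, d@B0, e@B1, e@B4, f@B1}   OUT={a@B2, b@B2, d@B0, e@B1, e@B4, f@B1}
  B4:   IN={a@B2, b@B2, d@B0, e@B1, e@B4, f@B1}   OUT={a@B2, b@B2, d@B0, e@B4, f@B1}
  B5:   IN={a@B2, b@B2, d@B0, e@B4, f@B1}   OUT={a@B2, b@B2, c@B5, d@B0, e@B4, f@B5}
  B6:   IN={a@B2, b@B2, c@B5, d@B0, e@B4, f@B5}   OUT={a@B2, b@B6, c@B5, d@B6, e@B4, f@B5}
  B7:   IN={a@B2, b@B6, c@B5, d@B6, e@B4, f@B5}   OUT={a@B2, b@B6, c@B5, d@B6, e@B7, f@B7}

Merge at B4: IN[B4] = OUT[B3] = {a@B2, b@B2, d@B0, e@B1, e@B4, f@B1}
Applying B4's transfer function to that IN value gives OUT[B4] (row B4 above).

Answer: {a@B2, b@B2, d@B0, e@B4, f@B1}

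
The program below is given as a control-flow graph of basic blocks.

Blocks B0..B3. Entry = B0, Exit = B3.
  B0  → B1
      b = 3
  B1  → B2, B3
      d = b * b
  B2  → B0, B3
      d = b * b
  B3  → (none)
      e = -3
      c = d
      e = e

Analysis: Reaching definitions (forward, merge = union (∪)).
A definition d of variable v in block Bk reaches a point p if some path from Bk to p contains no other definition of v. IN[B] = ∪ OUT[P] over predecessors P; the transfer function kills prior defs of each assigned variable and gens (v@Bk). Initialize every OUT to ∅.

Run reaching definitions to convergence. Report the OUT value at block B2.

Answer: {b@B0, d@B2}

Derivation:
Fixpoint table:
  B0: | IN={b@B0, d@B2} | OUT={b@B0, d@B2}
  B1: | IN={b@B0, d@B2} | OUT={b@B0, d@B1}
  B2: | IN={b@B0, d@B1} | OUT={b@B0, d@B2}
  B3: | IN={b@B0, d@B1, d@B2} | OUT={b@B0, c@B3, d@B1, d@B2, e@B3}

Merge at B2: IN[B2] = OUT[B1] = {b@B0, d@B1}
Applying B2's transfer function to that IN value gives OUT[B2] (row B2 above).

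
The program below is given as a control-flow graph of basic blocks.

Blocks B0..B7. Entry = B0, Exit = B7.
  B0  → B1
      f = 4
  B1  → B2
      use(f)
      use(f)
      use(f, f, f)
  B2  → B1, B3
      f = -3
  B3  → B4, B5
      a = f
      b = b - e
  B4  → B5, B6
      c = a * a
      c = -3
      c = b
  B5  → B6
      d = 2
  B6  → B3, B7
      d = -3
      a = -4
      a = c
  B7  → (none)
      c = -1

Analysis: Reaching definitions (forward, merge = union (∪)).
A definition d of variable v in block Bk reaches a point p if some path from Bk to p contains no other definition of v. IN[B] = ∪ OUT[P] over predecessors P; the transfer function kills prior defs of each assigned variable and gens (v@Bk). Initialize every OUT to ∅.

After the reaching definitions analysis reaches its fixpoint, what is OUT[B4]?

Answer: {a@B3, b@B3, c@B4, d@B6, f@B2}

Trace:
Fixpoint table:
  B0:  IN={}  OUT={f@B0}
  B1:  IN={f@B0, f@B2}  OUT={f@B0, f@B2}
  B2:  IN={f@B0, f@B2}  OUT={f@B2}
  B3:  IN={a@B6, b@B3, c@B4, d@B6, f@B2}  OUT={a@B3, b@B3, c@B4, d@B6, f@B2}
  B4:  IN={a@B3, b@B3, c@B4, d@B6, f@B2}  OUT={a@B3, b@B3, c@B4, d@B6, f@B2}
  B5:  IN={a@B3, b@B3, c@B4, d@B6, f@B2}  OUT={a@B3, b@B3, c@B4, d@B5, f@B2}
  B6:  IN={a@B3, b@B3, c@B4, d@B5, d@B6, f@B2}  OUT={a@B6, b@B3, c@B4, d@B6, f@B2}
  B7:  IN={a@B6, b@B3, c@B4, d@B6, f@B2}  OUT={a@B6, b@B3, c@B7, d@B6, f@B2}

Merge at B4: IN[B4] = OUT[B3] = {a@B3, b@B3, c@B4, d@B6, f@B2}
Applying B4's transfer function to that IN value gives OUT[B4] (row B4 above).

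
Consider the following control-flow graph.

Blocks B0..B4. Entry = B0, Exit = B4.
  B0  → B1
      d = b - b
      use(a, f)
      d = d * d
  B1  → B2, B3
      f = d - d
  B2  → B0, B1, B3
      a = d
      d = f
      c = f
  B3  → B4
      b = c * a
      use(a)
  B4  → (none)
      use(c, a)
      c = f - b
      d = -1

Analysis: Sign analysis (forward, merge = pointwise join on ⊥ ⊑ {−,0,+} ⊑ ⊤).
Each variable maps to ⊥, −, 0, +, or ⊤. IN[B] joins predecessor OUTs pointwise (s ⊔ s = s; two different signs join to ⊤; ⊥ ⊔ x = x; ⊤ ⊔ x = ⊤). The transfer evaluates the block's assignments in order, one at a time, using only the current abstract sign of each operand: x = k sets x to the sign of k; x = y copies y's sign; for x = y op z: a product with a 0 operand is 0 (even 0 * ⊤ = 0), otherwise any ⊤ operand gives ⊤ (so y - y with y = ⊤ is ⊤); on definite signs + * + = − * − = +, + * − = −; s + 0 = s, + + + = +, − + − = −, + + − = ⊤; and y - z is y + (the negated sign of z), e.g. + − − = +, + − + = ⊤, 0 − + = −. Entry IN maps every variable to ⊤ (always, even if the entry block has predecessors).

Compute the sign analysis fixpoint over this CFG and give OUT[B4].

Answer: {a: ⊤, b: ⊤, c: ⊤, d: -, e: ⊤, f: ⊤}

Derivation:
Converged values:
  B0: | IN=(all ⊤) | OUT=(all ⊤)
  B1: | IN=(all ⊤) | OUT=(all ⊤)
  B2: | IN=(all ⊤) | OUT=(all ⊤)
  B3: | IN=(all ⊤) | OUT=(all ⊤)
  B4: | IN=(all ⊤) | OUT={d:-; rest ⊤}

Merge at B4: IN[B4] = OUT[B3] = {a: ⊤, b: ⊤, c: ⊤, d: ⊤, e: ⊤, f: ⊤}
Applying B4's transfer function to that IN value gives OUT[B4] (row B4 above).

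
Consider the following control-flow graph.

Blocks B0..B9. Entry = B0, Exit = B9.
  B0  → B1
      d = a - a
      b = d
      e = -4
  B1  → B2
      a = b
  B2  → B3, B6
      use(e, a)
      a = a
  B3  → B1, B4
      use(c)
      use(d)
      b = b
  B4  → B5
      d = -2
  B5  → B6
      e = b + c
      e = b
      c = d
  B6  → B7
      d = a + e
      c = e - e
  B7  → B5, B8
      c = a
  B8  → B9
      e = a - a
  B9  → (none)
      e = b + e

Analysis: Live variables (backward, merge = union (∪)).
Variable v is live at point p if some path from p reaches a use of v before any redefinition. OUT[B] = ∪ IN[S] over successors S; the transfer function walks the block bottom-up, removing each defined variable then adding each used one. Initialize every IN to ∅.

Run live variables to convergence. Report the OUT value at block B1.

Answer: {a, b, c, d, e}

Derivation:
Per-block solution:
  B0:   IN={a, c}   OUT={b, c, d, e}
  B1:   IN={b, c, d, e}   OUT={a, b, c, d, e}
  B2:   IN={a, b, c, d, e}   OUT={a, b, c, d, e}
  B3:   IN={a, b, c, d, e}   OUT={a, b, c, d, e}
  B4:   IN={a, b, c}   OUT={a, b, c, d}
  B5:   IN={a, b, c, d}   OUT={a, b, e}
  B6:   IN={a, b, e}   OUT={a, b, d}
  B7:   IN={a, b, d}   OUT={a, b, c, d}
  B8:   IN={a, b}   OUT={b, e}
  B9:   IN={b, e}   OUT={}

Merge at B1: OUT[B1] = IN[B2] = {a, b, c, d, e}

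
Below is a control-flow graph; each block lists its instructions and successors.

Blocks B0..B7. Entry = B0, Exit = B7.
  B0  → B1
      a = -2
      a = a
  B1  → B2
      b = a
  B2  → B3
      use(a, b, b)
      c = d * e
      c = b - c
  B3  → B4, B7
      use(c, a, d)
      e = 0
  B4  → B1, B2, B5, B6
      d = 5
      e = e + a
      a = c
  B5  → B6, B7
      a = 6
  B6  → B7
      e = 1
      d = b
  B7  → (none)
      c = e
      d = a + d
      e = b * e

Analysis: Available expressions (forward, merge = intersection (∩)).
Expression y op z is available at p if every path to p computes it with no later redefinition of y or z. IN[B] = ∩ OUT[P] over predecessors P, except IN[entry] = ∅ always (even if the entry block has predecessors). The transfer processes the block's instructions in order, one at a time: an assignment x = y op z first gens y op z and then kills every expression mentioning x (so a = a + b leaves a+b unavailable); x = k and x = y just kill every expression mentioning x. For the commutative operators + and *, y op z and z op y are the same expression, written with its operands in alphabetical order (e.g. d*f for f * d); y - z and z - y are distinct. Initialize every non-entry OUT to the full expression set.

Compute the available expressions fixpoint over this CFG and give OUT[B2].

Answer: {d*e}

Derivation:
Converged values:
  B0:   IN={}   OUT={}
  B1:   IN={}   OUT={}
  B2:   IN={}   OUT={d*e}
  B3:   IN={d*e}   OUT={}
  B4:   IN={}   OUT={}
  B5:   IN={}   OUT={}
  B6:   IN={}   OUT={}
  B7:   IN={}   OUT={}

Merge at B2: IN[B2] = OUT[B1] ∩ OUT[B4] = {}
Applying B2's transfer function to that IN value gives OUT[B2] (row B2 above).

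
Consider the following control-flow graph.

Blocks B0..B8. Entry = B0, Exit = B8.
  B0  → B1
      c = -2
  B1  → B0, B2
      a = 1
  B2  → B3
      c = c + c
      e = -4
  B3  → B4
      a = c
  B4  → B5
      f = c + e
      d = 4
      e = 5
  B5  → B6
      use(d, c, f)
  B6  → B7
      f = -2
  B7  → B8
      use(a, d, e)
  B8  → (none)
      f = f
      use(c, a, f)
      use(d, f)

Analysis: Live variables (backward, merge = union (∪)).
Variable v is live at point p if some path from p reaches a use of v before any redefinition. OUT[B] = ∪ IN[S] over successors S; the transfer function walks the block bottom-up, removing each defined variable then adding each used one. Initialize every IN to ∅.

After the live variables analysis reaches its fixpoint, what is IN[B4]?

Answer: {a, c, e}

Trace:
Per-block solution:
  B0: | IN={} | OUT={c}
  B1: | IN={c} | OUT={c}
  B2: | IN={c} | OUT={c, e}
  B3: | IN={c, e} | OUT={a, c, e}
  B4: | IN={a, c, e} | OUT={a, c, d, e, f}
  B5: | IN={a, c, d, e, f} | OUT={a, c, d, e}
  B6: | IN={a, c, d, e} | OUT={a, c, d, e, f}
  B7: | IN={a, c, d, e, f} | OUT={a, c, d, f}
  B8: | IN={a, c, d, f} | OUT={}

Merge at B4: OUT[B4] = IN[B5] = {a, c, d, e, f}
Applying B4's transfer function to that OUT value gives IN[B4] (row B4 above).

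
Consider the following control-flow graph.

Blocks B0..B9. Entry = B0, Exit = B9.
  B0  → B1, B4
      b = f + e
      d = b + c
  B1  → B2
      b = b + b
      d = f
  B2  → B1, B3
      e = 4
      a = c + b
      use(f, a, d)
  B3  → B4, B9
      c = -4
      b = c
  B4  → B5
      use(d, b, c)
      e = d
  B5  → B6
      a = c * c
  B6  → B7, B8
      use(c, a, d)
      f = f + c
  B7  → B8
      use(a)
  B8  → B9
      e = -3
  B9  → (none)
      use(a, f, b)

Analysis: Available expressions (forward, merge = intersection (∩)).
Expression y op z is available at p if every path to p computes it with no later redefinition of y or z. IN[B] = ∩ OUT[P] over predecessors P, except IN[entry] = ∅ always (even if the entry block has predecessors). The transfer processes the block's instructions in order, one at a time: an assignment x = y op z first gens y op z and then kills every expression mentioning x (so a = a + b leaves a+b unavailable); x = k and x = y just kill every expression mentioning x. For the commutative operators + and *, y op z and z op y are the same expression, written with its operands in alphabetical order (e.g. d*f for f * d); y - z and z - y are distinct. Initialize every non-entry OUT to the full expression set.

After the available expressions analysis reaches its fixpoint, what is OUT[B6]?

Fixpoint table:
  B0:   IN={}   OUT={b+c, e+f}
  B1:   IN={b+c}   OUT={}
  B2:   IN={}   OUT={b+c}
  B3:   IN={b+c}   OUT={}
  B4:   IN={}   OUT={}
  B5:   IN={}   OUT={c*c}
  B6:   IN={c*c}   OUT={c*c}
  B7:   IN={c*c}   OUT={c*c}
  B8:   IN={c*c}   OUT={c*c}
  B9:   IN={}   OUT={}

Merge at B6: IN[B6] = OUT[B5] = {c*c}
Applying B6's transfer function to that IN value gives OUT[B6] (row B6 above).

Answer: {c*c}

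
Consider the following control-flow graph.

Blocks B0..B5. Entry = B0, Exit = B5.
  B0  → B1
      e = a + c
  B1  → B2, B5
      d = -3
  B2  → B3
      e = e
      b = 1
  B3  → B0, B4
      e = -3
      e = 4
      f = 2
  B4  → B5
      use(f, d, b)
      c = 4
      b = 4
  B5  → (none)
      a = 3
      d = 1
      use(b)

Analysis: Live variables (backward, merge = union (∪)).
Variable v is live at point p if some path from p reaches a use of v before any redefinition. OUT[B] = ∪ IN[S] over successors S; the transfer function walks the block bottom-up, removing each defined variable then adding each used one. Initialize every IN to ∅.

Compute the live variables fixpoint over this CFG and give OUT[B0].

Fixpoint table:
  B0:   IN={a, b, c}   OUT={a, b, c, e}
  B1:   IN={a, b, c, e}   OUT={a, b, c, d, e}
  B2:   IN={a, c, d, e}   OUT={a, b, c, d}
  B3:   IN={a, b, c, d}   OUT={a, b, c, d, f}
  B4:   IN={b, d, f}   OUT={b}
  B5:   IN={b}   OUT={}

Merge at B0: OUT[B0] = IN[B1] = {a, b, c, e}

Answer: {a, b, c, e}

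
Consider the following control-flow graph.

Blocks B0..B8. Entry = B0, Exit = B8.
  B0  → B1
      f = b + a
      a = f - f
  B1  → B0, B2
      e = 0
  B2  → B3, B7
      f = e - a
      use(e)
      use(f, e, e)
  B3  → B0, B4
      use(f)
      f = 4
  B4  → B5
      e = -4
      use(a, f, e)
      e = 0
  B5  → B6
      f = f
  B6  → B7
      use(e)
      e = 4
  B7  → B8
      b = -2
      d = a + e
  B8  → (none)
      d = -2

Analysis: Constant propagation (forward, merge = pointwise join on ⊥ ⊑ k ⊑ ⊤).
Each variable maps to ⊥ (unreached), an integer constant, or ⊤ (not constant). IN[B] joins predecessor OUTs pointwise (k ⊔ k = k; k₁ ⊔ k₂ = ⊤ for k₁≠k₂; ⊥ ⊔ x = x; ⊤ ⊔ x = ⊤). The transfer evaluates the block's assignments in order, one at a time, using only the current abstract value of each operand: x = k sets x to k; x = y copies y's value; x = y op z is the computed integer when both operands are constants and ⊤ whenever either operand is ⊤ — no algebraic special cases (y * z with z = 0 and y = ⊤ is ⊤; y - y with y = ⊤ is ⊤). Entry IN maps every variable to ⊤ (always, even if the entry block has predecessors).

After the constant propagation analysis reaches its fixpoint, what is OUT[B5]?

Per-block solution:
  B0:  IN=(all ⊤)  OUT=(all ⊤)
  B1:  IN=(all ⊤)  OUT={e:0; rest ⊤}
  B2:  IN={e:0; rest ⊤}  OUT={e:0; rest ⊤}
  B3:  IN={e:0; rest ⊤}  OUT={e:0, f:4; rest ⊤}
  B4:  IN={e:0, f:4; rest ⊤}  OUT={e:0, f:4; rest ⊤}
  B5:  IN={e:0, f:4; rest ⊤}  OUT={e:0, f:4; rest ⊤}
  B6:  IN={e:0, f:4; rest ⊤}  OUT={e:4, f:4; rest ⊤}
  B7:  IN=(all ⊤)  OUT={b:-2; rest ⊤}
  B8:  IN={b:-2; rest ⊤}  OUT={b:-2, d:-2; rest ⊤}

Merge at B5: IN[B5] = OUT[B4] = {a: ⊤, b: ⊤, c: ⊤, d: ⊤, e: 0, f: 4}
Applying B5's transfer function to that IN value gives OUT[B5] (row B5 above).

Answer: {a: ⊤, b: ⊤, c: ⊤, d: ⊤, e: 0, f: 4}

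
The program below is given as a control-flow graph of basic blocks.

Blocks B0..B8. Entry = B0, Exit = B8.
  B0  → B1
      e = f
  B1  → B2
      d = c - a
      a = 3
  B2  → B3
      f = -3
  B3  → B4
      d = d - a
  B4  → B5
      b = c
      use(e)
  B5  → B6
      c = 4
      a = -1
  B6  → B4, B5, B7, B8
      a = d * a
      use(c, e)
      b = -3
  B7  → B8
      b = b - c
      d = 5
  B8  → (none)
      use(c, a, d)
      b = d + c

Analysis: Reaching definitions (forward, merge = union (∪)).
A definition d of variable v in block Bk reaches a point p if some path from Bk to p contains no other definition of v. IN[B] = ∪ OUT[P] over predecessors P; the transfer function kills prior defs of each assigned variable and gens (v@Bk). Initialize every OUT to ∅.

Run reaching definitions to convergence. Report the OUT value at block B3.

Per-block solution:
  B0:   IN={}   OUT={e@B0}
  B1:   IN={e@B0}   OUT={a@B1, d@B1, e@B0}
  B2:   IN={a@B1, d@B1, e@B0}   OUT={a@B1, d@B1, e@B0, f@B2}
  B3:   IN={a@B1, d@B1, e@B0, f@B2}   OUT={a@B1, d@B3, e@B0, f@B2}
  B4:   IN={a@B1, a@B6, b@B6, c@B5, d@B3, e@B0, f@B2}   OUT={a@B1, a@B6, b@B4, c@B5, d@B3, e@B0, f@B2}
  B5:   IN={a@B1, a@B6, b@B4, b@B6, c@B5, d@B3, e@B0, f@B2}   OUT={a@B5, b@B4, b@B6, c@B5, d@B3, e@B0, f@B2}
  B6:   IN={a@B5, b@B4, b@B6, c@B5, d@B3, e@B0, f@B2}   OUT={a@B6, b@B6, c@B5, d@B3, e@B0, f@B2}
  B7:   IN={a@B6, b@B6, c@B5, d@B3, e@B0, f@B2}   OUT={a@B6, b@B7, c@B5, d@B7, e@B0, f@B2}
  B8:   IN={a@B6, b@B6, b@B7, c@B5, d@B3, d@B7, e@B0, f@B2}   OUT={a@B6, b@B8, c@B5, d@B3, d@B7, e@B0, f@B2}

Merge at B3: IN[B3] = OUT[B2] = {a@B1, d@B1, e@B0, f@B2}
Applying B3's transfer function to that IN value gives OUT[B3] (row B3 above).

Answer: {a@B1, d@B3, e@B0, f@B2}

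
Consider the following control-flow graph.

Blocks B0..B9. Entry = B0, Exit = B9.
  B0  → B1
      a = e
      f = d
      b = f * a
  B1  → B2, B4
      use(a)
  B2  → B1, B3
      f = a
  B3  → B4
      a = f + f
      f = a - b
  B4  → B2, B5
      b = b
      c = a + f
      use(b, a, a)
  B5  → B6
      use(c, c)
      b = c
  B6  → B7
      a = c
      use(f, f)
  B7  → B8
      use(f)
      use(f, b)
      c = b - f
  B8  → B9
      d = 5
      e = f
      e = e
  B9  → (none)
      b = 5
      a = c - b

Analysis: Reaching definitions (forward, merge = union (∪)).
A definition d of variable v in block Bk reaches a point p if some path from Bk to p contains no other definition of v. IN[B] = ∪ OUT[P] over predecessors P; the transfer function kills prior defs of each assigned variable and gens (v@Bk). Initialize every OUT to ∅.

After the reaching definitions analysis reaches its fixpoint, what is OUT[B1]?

Fixpoint table:
  B0:   IN={}   OUT={a@B0, b@B0, f@B0}
  B1:   IN={a@B0, a@B3, b@B0, b@B4, c@B4, f@B0, f@B2}   OUT={a@B0, a@B3, b@B0, b@B4, c@B4, f@B0, f@B2}
  B2:   IN={a@B0, a@B3, b@B0, b@B4, c@B4, f@B0, f@B2, f@B3}   OUT={a@B0, a@B3, b@B0, b@B4, c@B4, f@B2}
  B3:   IN={a@B0, a@B3, b@B0, b@B4, c@B4, f@B2}   OUT={a@B3, b@B0, b@B4, c@B4, f@B3}
  B4:   IN={a@B0, a@B3, b@B0, b@B4, c@B4, f@B0, f@B2, f@B3}   OUT={a@B0, a@B3, b@B4, c@B4, f@B0, f@B2, f@B3}
  B5:   IN={a@B0, a@B3, b@B4, c@B4, f@B0, f@B2, f@B3}   OUT={a@B0, a@B3, b@B5, c@B4, f@B0, f@B2, f@B3}
  B6:   IN={a@B0, a@B3, b@B5, c@B4, f@B0, f@B2, f@B3}   OUT={a@B6, b@B5, c@B4, f@B0, f@B2, f@B3}
  B7:   IN={a@B6, b@B5, c@B4, f@B0, f@B2, f@B3}   OUT={a@B6, b@B5, c@B7, f@B0, f@B2, f@B3}
  B8:   IN={a@B6, b@B5, c@B7, f@B0, f@B2, f@B3}   OUT={a@B6, b@B5, c@B7, d@B8, e@B8, f@B0, f@B2, f@B3}
  B9:   IN={a@B6, b@B5, c@B7, d@B8, e@B8, f@B0, f@B2, f@B3}   OUT={a@B9, b@B9, c@B7, d@B8, e@B8, f@B0, f@B2, f@B3}

Merge at B1: IN[B1] = OUT[B0] ⊔ OUT[B2] = {a@B0, a@B3, b@B0, b@B4, c@B4, f@B0, f@B2}
Applying B1's transfer function to that IN value gives OUT[B1] (row B1 above).

Answer: {a@B0, a@B3, b@B0, b@B4, c@B4, f@B0, f@B2}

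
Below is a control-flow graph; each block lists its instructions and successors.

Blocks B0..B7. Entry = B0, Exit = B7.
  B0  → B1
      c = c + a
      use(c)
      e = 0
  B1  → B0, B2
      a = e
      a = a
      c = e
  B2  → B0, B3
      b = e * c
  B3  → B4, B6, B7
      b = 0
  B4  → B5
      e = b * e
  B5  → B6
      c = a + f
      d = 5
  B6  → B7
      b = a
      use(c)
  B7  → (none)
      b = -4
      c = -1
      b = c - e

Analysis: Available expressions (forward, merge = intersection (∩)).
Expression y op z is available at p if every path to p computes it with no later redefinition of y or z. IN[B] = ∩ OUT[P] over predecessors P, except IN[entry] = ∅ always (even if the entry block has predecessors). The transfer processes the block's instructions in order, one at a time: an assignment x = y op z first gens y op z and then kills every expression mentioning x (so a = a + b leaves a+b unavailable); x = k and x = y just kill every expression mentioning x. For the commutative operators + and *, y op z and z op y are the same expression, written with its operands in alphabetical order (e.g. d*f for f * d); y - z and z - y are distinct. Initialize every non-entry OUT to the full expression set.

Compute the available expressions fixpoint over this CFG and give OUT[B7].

Answer: {c-e}

Trace:
Fixpoint table:
  B0: | IN={} | OUT={}
  B1: | IN={} | OUT={}
  B2: | IN={} | OUT={c*e}
  B3: | IN={c*e} | OUT={c*e}
  B4: | IN={c*e} | OUT={}
  B5: | IN={} | OUT={a+f}
  B6: | IN={} | OUT={}
  B7: | IN={} | OUT={c-e}

Merge at B7: IN[B7] = OUT[B3] ∩ OUT[B6] = {}
Applying B7's transfer function to that IN value gives OUT[B7] (row B7 above).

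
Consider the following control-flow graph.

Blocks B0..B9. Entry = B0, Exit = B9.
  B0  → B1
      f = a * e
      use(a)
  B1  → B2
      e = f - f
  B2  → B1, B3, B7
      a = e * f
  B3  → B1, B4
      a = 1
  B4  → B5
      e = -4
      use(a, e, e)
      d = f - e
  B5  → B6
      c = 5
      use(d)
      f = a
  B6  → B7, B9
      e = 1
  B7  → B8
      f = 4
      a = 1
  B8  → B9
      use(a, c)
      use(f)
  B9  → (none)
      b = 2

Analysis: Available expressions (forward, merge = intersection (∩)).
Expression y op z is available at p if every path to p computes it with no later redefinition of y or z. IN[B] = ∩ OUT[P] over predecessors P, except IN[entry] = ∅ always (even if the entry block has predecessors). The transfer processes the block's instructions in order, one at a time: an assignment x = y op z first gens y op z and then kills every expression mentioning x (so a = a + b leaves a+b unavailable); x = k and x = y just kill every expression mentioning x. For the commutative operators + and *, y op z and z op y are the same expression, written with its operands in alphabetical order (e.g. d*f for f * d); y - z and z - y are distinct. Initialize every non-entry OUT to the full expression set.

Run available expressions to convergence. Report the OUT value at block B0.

Fixpoint table:
  B0: | IN={} | OUT={a*e}
  B1: | IN={} | OUT={f-f}
  B2: | IN={f-f} | OUT={e*f, f-f}
  B3: | IN={e*f, f-f} | OUT={e*f, f-f}
  B4: | IN={e*f, f-f} | OUT={f-e, f-f}
  B5: | IN={f-e, f-f} | OUT={}
  B6: | IN={} | OUT={}
  B7: | IN={} | OUT={}
  B8: | IN={} | OUT={}
  B9: | IN={} | OUT={}

B0 is the boundary node: IN[B0] = {}
Applying B0's transfer function to that IN value gives OUT[B0] (row B0 above).

Answer: {a*e}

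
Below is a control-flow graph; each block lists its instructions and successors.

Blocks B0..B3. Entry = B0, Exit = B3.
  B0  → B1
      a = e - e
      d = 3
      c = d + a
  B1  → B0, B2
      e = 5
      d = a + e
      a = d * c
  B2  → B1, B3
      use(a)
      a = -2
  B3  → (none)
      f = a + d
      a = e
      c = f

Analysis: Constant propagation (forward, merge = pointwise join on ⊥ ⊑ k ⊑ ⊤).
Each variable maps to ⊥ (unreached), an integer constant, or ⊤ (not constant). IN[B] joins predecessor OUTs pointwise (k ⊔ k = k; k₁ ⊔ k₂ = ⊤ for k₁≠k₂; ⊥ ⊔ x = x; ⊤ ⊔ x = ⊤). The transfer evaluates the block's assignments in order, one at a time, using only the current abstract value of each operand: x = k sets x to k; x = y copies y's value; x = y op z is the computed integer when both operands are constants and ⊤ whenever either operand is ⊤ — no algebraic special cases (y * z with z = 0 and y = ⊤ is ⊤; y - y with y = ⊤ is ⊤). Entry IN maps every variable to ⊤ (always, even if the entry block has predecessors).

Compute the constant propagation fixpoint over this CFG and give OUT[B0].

Answer: {a: ⊤, b: ⊤, c: ⊤, d: 3, e: ⊤, f: ⊤}

Working:
Fixpoint table:
  B0:  IN=(all ⊤)  OUT={d:3; rest ⊤}
  B1:  IN=(all ⊤)  OUT={e:5; rest ⊤}
  B2:  IN={e:5; rest ⊤}  OUT={a:-2, e:5; rest ⊤}
  B3:  IN={a:-2, e:5; rest ⊤}  OUT={a:5, e:5; rest ⊤}

Merge at B0 (entry node, so the boundary value (all ⊤) is joined with the incoming edge(s)): IN[B0] = (all ⊤) ⊔ OUT[B1] = {a: ⊤, b: ⊤, c: ⊤, d: ⊤, e: ⊤, f: ⊤}
Applying B0's transfer function to that IN value gives OUT[B0] (row B0 above).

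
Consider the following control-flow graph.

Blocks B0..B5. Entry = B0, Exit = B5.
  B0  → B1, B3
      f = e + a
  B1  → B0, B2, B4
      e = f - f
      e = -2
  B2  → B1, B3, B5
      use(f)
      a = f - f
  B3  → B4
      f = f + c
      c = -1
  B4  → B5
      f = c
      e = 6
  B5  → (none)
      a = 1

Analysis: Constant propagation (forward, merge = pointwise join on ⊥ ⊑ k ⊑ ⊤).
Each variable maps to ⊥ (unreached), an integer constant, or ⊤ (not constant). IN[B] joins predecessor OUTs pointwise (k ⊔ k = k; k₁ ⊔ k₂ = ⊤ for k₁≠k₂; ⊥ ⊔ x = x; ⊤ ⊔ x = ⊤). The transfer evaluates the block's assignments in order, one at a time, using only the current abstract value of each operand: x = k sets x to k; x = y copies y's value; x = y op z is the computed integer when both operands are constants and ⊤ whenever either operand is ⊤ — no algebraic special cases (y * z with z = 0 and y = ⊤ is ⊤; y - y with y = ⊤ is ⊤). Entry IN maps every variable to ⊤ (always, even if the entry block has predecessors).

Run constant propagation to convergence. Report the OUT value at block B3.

Converged values:
  B0: | IN=(all ⊤) | OUT=(all ⊤)
  B1: | IN=(all ⊤) | OUT={e:-2; rest ⊤}
  B2: | IN={e:-2; rest ⊤} | OUT={e:-2; rest ⊤}
  B3: | IN=(all ⊤) | OUT={c:-1; rest ⊤}
  B4: | IN=(all ⊤) | OUT={e:6; rest ⊤}
  B5: | IN=(all ⊤) | OUT={a:1; rest ⊤}

Merge at B3: IN[B3] = OUT[B0] ⊔ OUT[B2] = {a: ⊤, b: ⊤, c: ⊤, d: ⊤, e: ⊤, f: ⊤}
Applying B3's transfer function to that IN value gives OUT[B3] (row B3 above).

Answer: {a: ⊤, b: ⊤, c: -1, d: ⊤, e: ⊤, f: ⊤}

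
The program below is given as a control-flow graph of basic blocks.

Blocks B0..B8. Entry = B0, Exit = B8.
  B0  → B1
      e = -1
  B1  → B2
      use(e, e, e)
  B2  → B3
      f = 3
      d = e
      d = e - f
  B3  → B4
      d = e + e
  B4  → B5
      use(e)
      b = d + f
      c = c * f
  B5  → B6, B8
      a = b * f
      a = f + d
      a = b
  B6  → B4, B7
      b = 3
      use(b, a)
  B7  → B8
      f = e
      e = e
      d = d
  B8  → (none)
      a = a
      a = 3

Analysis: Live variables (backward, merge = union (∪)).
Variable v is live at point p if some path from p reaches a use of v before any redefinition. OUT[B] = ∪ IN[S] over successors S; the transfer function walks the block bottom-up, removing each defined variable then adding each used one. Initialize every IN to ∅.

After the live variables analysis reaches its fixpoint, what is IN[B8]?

Per-block solution:
  B0: | IN={c} | OUT={c, e}
  B1: | IN={c, e} | OUT={c, e}
  B2: | IN={c, e} | OUT={c, e, f}
  B3: | IN={c, e, f} | OUT={c, d, e, f}
  B4: | IN={c, d, e, f} | OUT={b, c, d, e, f}
  B5: | IN={b, c, d, e, f} | OUT={a, c, d, e, f}
  B6: | IN={a, c, d, e, f} | OUT={a, c, d, e, f}
  B7: | IN={a, d, e} | OUT={a}
  B8: | IN={a} | OUT={}

B8 is the boundary node: OUT[B8] = {}
Applying B8's transfer function to that OUT value gives IN[B8] (row B8 above).

Answer: {a}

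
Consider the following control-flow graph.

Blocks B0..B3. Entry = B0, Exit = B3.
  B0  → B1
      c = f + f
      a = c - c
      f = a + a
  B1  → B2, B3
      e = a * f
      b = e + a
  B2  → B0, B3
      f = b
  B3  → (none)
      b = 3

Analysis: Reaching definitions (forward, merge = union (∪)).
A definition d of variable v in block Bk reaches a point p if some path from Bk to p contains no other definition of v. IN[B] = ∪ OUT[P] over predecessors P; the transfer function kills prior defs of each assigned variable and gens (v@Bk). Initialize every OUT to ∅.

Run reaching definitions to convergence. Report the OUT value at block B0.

Fixpoint table:
  B0: | IN={a@B0, b@B1, c@B0, e@B1, f@B2} | OUT={a@B0, b@B1, c@B0, e@B1, f@B0}
  B1: | IN={a@B0, b@B1, c@B0, e@B1, f@B0} | OUT={a@B0, b@B1, c@B0, e@B1, f@B0}
  B2: | IN={a@B0, b@B1, c@B0, e@B1, f@B0} | OUT={a@B0, b@B1, c@B0, e@B1, f@B2}
  B3: | IN={a@B0, b@B1, c@B0, e@B1, f@B0, f@B2} | OUT={a@B0, b@B3, c@B0, e@B1, f@B0, f@B2}

Merge at B0 (entry node, so the boundary value {} is joined with the incoming edge(s)): IN[B0] = {} ⊔ OUT[B2] = {a@B0, b@B1, c@B0, e@B1, f@B2}
Applying B0's transfer function to that IN value gives OUT[B0] (row B0 above).

Answer: {a@B0, b@B1, c@B0, e@B1, f@B0}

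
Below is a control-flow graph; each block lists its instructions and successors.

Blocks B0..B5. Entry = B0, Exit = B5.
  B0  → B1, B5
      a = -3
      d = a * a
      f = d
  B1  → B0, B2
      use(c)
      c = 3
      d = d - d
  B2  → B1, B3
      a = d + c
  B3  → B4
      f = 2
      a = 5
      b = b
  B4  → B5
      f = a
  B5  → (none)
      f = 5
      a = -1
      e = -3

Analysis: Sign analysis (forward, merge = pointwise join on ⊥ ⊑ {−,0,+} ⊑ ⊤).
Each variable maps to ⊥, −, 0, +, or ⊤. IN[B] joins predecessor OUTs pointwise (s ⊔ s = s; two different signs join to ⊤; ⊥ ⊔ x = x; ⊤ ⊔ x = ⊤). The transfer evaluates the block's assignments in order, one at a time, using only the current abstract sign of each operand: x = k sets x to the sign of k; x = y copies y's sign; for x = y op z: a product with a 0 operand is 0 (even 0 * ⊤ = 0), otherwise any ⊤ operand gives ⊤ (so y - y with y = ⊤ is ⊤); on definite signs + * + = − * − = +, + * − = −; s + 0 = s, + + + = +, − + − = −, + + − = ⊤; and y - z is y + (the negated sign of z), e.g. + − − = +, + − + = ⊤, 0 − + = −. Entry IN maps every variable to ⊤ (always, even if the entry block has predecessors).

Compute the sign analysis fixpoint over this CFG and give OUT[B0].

Answer: {a: -, b: ⊤, c: ⊤, d: +, e: ⊤, f: +}

Working:
Converged values:
  B0: | IN=(all ⊤) | OUT={a:-, d:+, f:+; rest ⊤}
  B1: | IN={f:+; rest ⊤} | OUT={c:+, f:+; rest ⊤}
  B2: | IN={c:+, f:+; rest ⊤} | OUT={c:+, f:+; rest ⊤}
  B3: | IN={c:+, f:+; rest ⊤} | OUT={a:+, c:+, f:+; rest ⊤}
  B4: | IN={a:+, c:+, f:+; rest ⊤} | OUT={a:+, c:+, f:+; rest ⊤}
  B5: | IN={f:+; rest ⊤} | OUT={a:-, e:-, f:+; rest ⊤}

Merge at B0 (entry node, so the boundary value (all ⊤) is joined with the incoming edge(s)): IN[B0] = (all ⊤) ⊔ OUT[B1] = {a: ⊤, b: ⊤, c: ⊤, d: ⊤, e: ⊤, f: ⊤}
Applying B0's transfer function to that IN value gives OUT[B0] (row B0 above).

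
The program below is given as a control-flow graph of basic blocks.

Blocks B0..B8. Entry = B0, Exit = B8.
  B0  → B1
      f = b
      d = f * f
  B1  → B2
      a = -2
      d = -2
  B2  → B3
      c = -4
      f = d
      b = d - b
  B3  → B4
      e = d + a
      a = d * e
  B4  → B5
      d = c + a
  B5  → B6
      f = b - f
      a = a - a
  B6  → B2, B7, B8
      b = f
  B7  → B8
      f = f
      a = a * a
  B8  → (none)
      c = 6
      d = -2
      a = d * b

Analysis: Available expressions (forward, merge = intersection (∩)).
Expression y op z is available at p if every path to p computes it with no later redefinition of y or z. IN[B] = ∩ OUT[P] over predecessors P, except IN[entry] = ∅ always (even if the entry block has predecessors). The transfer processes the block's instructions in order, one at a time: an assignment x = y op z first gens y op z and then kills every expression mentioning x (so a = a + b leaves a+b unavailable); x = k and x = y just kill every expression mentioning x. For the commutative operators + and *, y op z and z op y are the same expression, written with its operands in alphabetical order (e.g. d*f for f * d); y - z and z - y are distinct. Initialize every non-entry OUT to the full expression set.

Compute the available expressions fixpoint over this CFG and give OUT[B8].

Per-block solution:
  B0:  IN={}  OUT={f*f}
  B1:  IN={f*f}  OUT={f*f}
  B2:  IN={}  OUT={}
  B3:  IN={}  OUT={d*e}
  B4:  IN={d*e}  OUT={a+c}
  B5:  IN={a+c}  OUT={}
  B6:  IN={}  OUT={}
  B7:  IN={}  OUT={}
  B8:  IN={}  OUT={b*d}

Merge at B8: IN[B8] = OUT[B6] ∩ OUT[B7] = {}
Applying B8's transfer function to that IN value gives OUT[B8] (row B8 above).

Answer: {b*d}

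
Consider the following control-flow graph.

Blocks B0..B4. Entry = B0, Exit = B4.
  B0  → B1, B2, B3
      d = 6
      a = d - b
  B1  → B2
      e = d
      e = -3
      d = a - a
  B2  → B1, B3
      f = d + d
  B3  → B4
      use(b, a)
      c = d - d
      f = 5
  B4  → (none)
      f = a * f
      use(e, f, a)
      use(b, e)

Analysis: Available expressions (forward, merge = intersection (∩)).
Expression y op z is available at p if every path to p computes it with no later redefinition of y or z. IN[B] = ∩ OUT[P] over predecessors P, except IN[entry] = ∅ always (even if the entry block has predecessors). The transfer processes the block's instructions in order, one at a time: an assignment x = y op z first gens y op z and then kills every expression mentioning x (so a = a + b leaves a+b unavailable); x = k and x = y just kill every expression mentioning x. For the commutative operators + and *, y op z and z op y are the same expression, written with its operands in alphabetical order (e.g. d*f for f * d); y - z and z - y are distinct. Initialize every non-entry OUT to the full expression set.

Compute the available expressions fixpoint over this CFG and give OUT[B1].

Fixpoint table:
  B0: | IN={} | OUT={d-b}
  B1: | IN={} | OUT={a-a}
  B2: | IN={} | OUT={d+d}
  B3: | IN={} | OUT={d-d}
  B4: | IN={d-d} | OUT={d-d}

Merge at B1: IN[B1] = OUT[B0] ∩ OUT[B2] = {}
Applying B1's transfer function to that IN value gives OUT[B1] (row B1 above).

Answer: {a-a}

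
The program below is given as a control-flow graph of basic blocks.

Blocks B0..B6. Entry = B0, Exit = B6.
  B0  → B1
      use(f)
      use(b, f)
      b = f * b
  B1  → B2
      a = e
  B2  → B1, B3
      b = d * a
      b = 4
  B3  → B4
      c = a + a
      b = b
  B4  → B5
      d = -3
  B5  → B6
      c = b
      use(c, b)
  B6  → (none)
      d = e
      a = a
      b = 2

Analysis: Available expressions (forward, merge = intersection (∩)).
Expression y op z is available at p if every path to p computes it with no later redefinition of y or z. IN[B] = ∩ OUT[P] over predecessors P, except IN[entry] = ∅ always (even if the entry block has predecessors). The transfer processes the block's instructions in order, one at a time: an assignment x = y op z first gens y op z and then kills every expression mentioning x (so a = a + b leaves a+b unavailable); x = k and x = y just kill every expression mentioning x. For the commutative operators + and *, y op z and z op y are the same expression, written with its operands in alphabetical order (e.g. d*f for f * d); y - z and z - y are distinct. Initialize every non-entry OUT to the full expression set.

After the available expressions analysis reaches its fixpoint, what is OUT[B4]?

Answer: {a+a}

Trace:
Fixpoint table:
  B0:  IN={}  OUT={}
  B1:  IN={}  OUT={}
  B2:  IN={}  OUT={a*d}
  B3:  IN={a*d}  OUT={a*d, a+a}
  B4:  IN={a*d, a+a}  OUT={a+a}
  B5:  IN={a+a}  OUT={a+a}
  B6:  IN={a+a}  OUT={}

Merge at B4: IN[B4] = OUT[B3] = {a*d, a+a}
Applying B4's transfer function to that IN value gives OUT[B4] (row B4 above).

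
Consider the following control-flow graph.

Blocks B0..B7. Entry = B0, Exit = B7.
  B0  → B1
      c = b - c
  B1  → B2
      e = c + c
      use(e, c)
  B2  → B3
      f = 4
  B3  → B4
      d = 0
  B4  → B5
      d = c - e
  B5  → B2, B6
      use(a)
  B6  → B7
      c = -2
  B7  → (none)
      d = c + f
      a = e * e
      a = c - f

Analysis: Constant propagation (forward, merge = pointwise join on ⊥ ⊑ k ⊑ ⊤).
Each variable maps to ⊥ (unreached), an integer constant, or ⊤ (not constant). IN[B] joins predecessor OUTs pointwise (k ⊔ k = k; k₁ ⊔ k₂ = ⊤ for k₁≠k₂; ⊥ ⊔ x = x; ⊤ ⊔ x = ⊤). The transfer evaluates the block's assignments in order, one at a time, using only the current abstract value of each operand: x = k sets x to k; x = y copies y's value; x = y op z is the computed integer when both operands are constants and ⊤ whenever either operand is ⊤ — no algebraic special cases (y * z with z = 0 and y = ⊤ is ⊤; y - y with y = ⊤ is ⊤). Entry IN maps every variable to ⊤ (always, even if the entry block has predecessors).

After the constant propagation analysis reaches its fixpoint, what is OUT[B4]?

Converged values:
  B0: | IN=(all ⊤) | OUT=(all ⊤)
  B1: | IN=(all ⊤) | OUT=(all ⊤)
  B2: | IN=(all ⊤) | OUT={f:4; rest ⊤}
  B3: | IN={f:4; rest ⊤} | OUT={d:0, f:4; rest ⊤}
  B4: | IN={d:0, f:4; rest ⊤} | OUT={f:4; rest ⊤}
  B5: | IN={f:4; rest ⊤} | OUT={f:4; rest ⊤}
  B6: | IN={f:4; rest ⊤} | OUT={c:-2, f:4; rest ⊤}
  B7: | IN={c:-2, f:4; rest ⊤} | OUT={a:-6, c:-2, d:2, f:4; rest ⊤}

Merge at B4: IN[B4] = OUT[B3] = {a: ⊤, b: ⊤, c: ⊤, d: 0, e: ⊤, f: 4}
Applying B4's transfer function to that IN value gives OUT[B4] (row B4 above).

Answer: {a: ⊤, b: ⊤, c: ⊤, d: ⊤, e: ⊤, f: 4}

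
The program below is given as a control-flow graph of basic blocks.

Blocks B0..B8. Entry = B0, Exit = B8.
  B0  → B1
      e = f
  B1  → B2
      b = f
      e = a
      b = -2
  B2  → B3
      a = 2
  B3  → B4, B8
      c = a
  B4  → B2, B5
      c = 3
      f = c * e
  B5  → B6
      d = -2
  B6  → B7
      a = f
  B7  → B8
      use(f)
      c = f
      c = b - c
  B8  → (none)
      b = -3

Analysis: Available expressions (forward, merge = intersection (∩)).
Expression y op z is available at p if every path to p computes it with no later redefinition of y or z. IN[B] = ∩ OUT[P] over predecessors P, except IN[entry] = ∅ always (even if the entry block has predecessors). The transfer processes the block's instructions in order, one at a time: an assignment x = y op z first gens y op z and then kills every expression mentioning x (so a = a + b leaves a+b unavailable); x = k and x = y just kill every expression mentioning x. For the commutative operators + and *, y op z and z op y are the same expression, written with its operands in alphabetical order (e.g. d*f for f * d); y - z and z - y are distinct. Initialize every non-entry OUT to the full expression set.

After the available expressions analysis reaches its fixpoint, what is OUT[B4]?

Fixpoint table:
  B0: | IN={} | OUT={}
  B1: | IN={} | OUT={}
  B2: | IN={} | OUT={}
  B3: | IN={} | OUT={}
  B4: | IN={} | OUT={c*e}
  B5: | IN={c*e} | OUT={c*e}
  B6: | IN={c*e} | OUT={c*e}
  B7: | IN={c*e} | OUT={}
  B8: | IN={} | OUT={}

Merge at B4: IN[B4] = OUT[B3] = {}
Applying B4's transfer function to that IN value gives OUT[B4] (row B4 above).

Answer: {c*e}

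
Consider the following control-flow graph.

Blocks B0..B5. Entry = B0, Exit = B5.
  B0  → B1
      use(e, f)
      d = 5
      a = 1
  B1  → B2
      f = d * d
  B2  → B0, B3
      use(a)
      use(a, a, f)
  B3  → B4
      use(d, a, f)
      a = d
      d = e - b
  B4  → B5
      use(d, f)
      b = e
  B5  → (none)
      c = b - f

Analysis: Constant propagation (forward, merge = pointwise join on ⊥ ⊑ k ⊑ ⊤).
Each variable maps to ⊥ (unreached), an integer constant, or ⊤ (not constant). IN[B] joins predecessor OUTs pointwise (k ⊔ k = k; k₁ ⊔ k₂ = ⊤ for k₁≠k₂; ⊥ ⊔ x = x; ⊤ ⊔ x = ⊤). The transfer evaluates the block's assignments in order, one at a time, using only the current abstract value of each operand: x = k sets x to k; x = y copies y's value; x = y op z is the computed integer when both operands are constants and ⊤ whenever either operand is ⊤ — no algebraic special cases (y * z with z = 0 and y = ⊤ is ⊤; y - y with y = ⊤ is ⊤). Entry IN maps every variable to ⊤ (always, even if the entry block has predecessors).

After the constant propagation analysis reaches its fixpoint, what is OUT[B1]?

Fixpoint table:
  B0:  IN=(all ⊤)  OUT={a:1, d:5; rest ⊤}
  B1:  IN={a:1, d:5; rest ⊤}  OUT={a:1, d:5, f:25; rest ⊤}
  B2:  IN={a:1, d:5, f:25; rest ⊤}  OUT={a:1, d:5, f:25; rest ⊤}
  B3:  IN={a:1, d:5, f:25; rest ⊤}  OUT={a:5, f:25; rest ⊤}
  B4:  IN={a:5, f:25; rest ⊤}  OUT={a:5, f:25; rest ⊤}
  B5:  IN={a:5, f:25; rest ⊤}  OUT={a:5, f:25; rest ⊤}

Merge at B1: IN[B1] = OUT[B0] = {a: 1, b: ⊤, c: ⊤, d: 5, e: ⊤, f: ⊤}
Applying B1's transfer function to that IN value gives OUT[B1] (row B1 above).

Answer: {a: 1, b: ⊤, c: ⊤, d: 5, e: ⊤, f: 25}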